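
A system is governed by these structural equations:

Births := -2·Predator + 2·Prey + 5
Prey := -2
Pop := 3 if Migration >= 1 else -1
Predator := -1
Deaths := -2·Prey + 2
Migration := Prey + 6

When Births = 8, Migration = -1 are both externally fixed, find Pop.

-1

Setting Births = 8, Migration = -1 by intervention discards those variables' equations.
Pop = 3 if Migration >= 1 else -1  [with Migration=-1]  = -1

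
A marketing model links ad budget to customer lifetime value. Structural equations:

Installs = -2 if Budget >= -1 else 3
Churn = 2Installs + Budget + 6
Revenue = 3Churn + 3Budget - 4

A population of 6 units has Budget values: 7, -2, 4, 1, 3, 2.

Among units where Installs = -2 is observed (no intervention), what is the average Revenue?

E[Revenue|Installs=-2] averages over only the 5 units with Installs=-2 (Budget = 7, 4, 1, 3, 2): Revenue = 44, 26, 8, 20, 14, mean 22.4.

22.4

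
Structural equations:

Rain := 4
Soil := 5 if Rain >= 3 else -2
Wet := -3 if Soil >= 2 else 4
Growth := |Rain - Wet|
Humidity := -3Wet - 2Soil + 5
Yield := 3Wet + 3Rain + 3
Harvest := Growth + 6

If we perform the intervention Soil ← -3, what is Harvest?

Under do(Soil=-3), the mechanism Soil := 5 if Rain >= 3 else -2 is discarded; Soil is fixed at -3.
Wet = -3 if Soil >= 2 else 4  [with Soil=-3]  = 4
Growth = |Rain - Wet|  [with Rain=4, Wet=4]  = 0
Harvest = Growth + 6  [with Growth=0]  = 6

6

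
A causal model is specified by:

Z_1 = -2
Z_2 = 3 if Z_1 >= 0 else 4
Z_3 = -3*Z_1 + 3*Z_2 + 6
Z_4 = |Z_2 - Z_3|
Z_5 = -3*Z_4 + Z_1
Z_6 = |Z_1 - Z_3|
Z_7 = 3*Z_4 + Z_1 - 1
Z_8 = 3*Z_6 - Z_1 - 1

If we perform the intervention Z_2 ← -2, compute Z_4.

8

Under do(Z_2=-2), the mechanism Z_2 = 3 if Z_1 >= 0 else 4 is discarded; Z_2 is fixed at -2.
Z_3 = -3*Z_1 + 3*Z_2 + 6  [with Z_1=-2, Z_2=-2]  = 6
Z_4 = |Z_2 - Z_3|  [with Z_2=-2, Z_3=6]  = 8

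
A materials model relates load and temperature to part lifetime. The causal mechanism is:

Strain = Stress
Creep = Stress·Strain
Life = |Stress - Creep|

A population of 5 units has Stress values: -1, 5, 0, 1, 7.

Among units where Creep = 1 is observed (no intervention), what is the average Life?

Observing Creep=1 restricts to units where Creep's equation naturally yields 1: Stress ∈ {-1, 1}. In that subpopulation Life = 2, 0, mean 1.

1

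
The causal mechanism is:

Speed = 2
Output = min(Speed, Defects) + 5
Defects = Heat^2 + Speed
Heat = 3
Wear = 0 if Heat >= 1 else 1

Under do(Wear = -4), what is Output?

do(Wear=-4) replaces the equation Wear = 0 if Heat >= 1 else 1 with the constant Wear = -4.
Output is not downstream of the intervention, so its value is determined by the original equations.
Defects = Heat^2 + Speed  [with Heat=3, Speed=2]  = 11
Output = min(Speed, Defects) + 5  [with Speed=2, Defects=11]  = 7

7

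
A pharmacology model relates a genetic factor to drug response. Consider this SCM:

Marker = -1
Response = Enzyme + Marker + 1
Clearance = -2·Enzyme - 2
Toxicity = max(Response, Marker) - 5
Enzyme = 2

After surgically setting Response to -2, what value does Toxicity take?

The intervention breaks the incoming arrows to Response: Response = Enzyme + Marker + 1 no longer applies, and Response = -2.
Toxicity = max(Response, Marker) - 5  [with Response=-2, Marker=-1]  = -6

-6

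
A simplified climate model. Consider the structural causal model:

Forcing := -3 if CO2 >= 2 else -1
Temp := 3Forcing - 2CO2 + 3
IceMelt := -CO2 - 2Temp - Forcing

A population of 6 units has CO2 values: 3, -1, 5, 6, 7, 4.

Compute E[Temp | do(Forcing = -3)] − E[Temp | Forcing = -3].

2

do(Forcing=-3) breaks Forcing's dependence on CO2. With Forcing=-3 fixed, Temp across the units is -12, -4, -16, -18, -20, -14, mean -14.
Observing Forcing=-3 restricts to units where Forcing's equation naturally yields -3: CO2 ∈ {3, 5, 6, 7, 4}. In that subpopulation Temp = -12, -16, -18, -20, -14, mean -16.
Difference = -14 − (-16) = 2.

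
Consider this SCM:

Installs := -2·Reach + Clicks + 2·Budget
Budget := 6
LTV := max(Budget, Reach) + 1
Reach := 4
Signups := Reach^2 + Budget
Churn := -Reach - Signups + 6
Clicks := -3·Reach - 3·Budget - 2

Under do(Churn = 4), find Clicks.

-32

do(Churn=4) replaces the equation Churn := -Reach - Signups + 6 with the constant Churn = 4.
Clicks is not downstream of the intervention, so its value is determined by the original equations.
Clicks = -3·Reach - 3·Budget - 2  [with Reach=4, Budget=6]  = -32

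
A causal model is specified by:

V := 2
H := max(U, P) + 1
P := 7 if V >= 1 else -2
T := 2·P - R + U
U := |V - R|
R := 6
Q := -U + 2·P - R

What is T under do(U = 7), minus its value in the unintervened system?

The intervention breaks the incoming arrows to U: U := |V - R| no longer applies, and U = 7.
P = 7 if V >= 1 else -2  [with V=2]  = 7
T = 2·P - R + U  [with P=7, R=6, U=7]  = 15
Without intervention: U = |V - R|  [with V=2, R=6]  = 4; P = 7 if V >= 1 else -2  [with V=2]  = 7; T = 2·P - R + U  [with P=7, R=6, U=4]  = 12.
Change = 15 − 12 = 3.

3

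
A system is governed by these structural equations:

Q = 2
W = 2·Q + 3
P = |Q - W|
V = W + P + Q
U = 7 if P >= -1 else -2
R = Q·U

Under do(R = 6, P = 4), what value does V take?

Under do(R = 6, P = 4), each intervened variable's structural equation is replaced by its fixed value.
W = 2·Q + 3  [with Q=2]  = 7
V = W + P + Q  [with W=7, P=4, Q=2]  = 13

13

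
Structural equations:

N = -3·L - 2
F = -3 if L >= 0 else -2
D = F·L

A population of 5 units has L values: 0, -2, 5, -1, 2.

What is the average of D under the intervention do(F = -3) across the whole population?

-2.4

do(F=-3) breaks F's dependence on L. With F=-3 fixed, D across the units is 0, 6, -15, 3, -6, mean -2.4.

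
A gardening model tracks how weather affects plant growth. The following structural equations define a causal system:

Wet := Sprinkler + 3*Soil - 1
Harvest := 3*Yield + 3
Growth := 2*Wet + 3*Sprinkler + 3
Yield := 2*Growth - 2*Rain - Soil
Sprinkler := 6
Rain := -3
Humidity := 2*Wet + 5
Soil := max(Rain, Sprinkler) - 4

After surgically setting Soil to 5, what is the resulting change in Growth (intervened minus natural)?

do(Soil=5) replaces the equation Soil := max(Rain, Sprinkler) - 4 with the constant Soil = 5.
Wet = Sprinkler + 3*Soil - 1  [with Sprinkler=6, Soil=5]  = 20
Growth = 2*Wet + 3*Sprinkler + 3  [with Wet=20, Sprinkler=6]  = 61
Without intervention: Soil = max(Rain, Sprinkler) - 4  [with Rain=-3, Sprinkler=6]  = 2; Wet = Sprinkler + 3*Soil - 1  [with Sprinkler=6, Soil=2]  = 11; Growth = 2*Wet + 3*Sprinkler + 3  [with Wet=11, Sprinkler=6]  = 43.
Change = 61 − 43 = 18.

18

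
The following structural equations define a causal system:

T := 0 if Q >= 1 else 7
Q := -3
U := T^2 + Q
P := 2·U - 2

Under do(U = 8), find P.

The intervention breaks the incoming arrows to U: U := T^2 + Q no longer applies, and U = 8.
P = 2·U - 2  [with U=8]  = 14

14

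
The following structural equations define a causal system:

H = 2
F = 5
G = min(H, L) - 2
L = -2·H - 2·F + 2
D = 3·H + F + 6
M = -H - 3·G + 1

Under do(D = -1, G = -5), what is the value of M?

Setting D = -1, G = -5 by intervention discards those variables' equations.
M = -H - 3·G + 1  [with H=2, G=-5]  = 14

14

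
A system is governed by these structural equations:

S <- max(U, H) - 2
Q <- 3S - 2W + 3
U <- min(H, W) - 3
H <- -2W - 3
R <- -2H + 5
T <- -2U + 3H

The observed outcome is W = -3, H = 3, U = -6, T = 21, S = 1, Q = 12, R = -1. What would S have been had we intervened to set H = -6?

do(H=-6) replaces the equation H <- -2W - 3 with the constant H = -6.
U = min(H, W) - 3  [with H=-6, W=-3]  = -9
S = max(U, H) - 2  [with U=-9, H=-6]  = -8

-8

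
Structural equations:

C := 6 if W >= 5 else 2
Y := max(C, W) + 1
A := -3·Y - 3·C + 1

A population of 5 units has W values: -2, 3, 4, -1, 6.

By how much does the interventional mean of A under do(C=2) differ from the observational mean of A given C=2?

-1.95

Under do(C=2), C's equation is replaced by C=2 for every unit. Per-unit A: -14, -17, -20, -14, -26. Mean = -18.2.
Observing C=2 restricts to units where C's equation naturally yields 2: W ∈ {-2, 3, 4, -1}. In that subpopulation A = -14, -17, -20, -14, mean -16.25.
Difference = -18.2 − (-16.25) = -1.95.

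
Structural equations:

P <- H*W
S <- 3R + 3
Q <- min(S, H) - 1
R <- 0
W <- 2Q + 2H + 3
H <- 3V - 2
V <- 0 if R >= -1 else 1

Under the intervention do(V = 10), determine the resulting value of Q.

2

do(V=10) replaces the equation V <- 0 if R >= -1 else 1 with the constant V = 10.
S = 3R + 3  [with R=0]  = 3
H = 3V - 2  [with V=10]  = 28
Q = min(S, H) - 1  [with S=3, H=28]  = 2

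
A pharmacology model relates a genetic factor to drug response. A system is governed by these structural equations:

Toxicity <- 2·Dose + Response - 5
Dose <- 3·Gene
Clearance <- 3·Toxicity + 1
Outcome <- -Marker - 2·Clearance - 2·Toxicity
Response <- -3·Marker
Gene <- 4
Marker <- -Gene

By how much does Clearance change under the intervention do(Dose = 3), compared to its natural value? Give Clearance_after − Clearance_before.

-54

Under do(Dose=3), the mechanism Dose <- 3·Gene is discarded; Dose is fixed at 3.
Marker = -Gene  [with Gene=4]  = -4
Response = -3·Marker  [with Marker=-4]  = 12
Toxicity = 2·Dose + Response - 5  [with Dose=3, Response=12]  = 13
Clearance = 3·Toxicity + 1  [with Toxicity=13]  = 40
Without intervention: Dose = 3·Gene  [with Gene=4]  = 12; Marker = -Gene  [with Gene=4]  = -4; Response = -3·Marker  [with Marker=-4]  = 12; Toxicity = 2·Dose + Response - 5  [with Dose=12, Response=12]  = 31; Clearance = 3·Toxicity + 1  [with Toxicity=31]  = 94.
Change = 40 − 94 = -54.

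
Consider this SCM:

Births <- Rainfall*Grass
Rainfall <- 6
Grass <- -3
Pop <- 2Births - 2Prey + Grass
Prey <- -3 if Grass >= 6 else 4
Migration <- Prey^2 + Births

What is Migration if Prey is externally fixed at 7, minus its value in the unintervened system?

33

do(Prey=7) replaces the equation Prey <- -3 if Grass >= 6 else 4 with the constant Prey = 7.
Births = Rainfall*Grass  [with Rainfall=6, Grass=-3]  = -18
Migration = Prey^2 + Births  [with Prey=7, Births=-18]  = 31
Without intervention: Prey = -3 if Grass >= 6 else 4  [with Grass=-3]  = 4; Births = Rainfall*Grass  [with Rainfall=6, Grass=-3]  = -18; Migration = Prey^2 + Births  [with Prey=4, Births=-18]  = -2.
Change = 31 − (-2) = 33.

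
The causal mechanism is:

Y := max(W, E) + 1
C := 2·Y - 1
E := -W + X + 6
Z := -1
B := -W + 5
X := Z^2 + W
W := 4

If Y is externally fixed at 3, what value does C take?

The intervention breaks the incoming arrows to Y: Y := max(W, E) + 1 no longer applies, and Y = 3.
C = 2·Y - 1  [with Y=3]  = 5

5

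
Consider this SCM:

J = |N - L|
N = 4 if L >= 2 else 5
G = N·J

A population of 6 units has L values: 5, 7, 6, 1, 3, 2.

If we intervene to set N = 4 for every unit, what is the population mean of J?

2

Under do(N=4), N's equation is replaced by N=4 for every unit. Per-unit J: 1, 3, 2, 3, 1, 2. Mean = 2.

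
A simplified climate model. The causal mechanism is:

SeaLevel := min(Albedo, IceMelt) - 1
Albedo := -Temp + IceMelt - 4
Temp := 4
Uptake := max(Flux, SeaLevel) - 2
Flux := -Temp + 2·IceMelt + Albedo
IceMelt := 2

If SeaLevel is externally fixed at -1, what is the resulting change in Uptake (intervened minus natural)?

5

Under do(SeaLevel=-1), the mechanism SeaLevel := min(Albedo, IceMelt) - 1 is discarded; SeaLevel is fixed at -1.
Albedo = -Temp + IceMelt - 4  [with Temp=4, IceMelt=2]  = -6
Flux = -Temp + 2·IceMelt + Albedo  [with Temp=4, IceMelt=2, Albedo=-6]  = -6
Uptake = max(Flux, SeaLevel) - 2  [with Flux=-6, SeaLevel=-1]  = -3
Without intervention: Albedo = -Temp + IceMelt - 4  [with Temp=4, IceMelt=2]  = -6; SeaLevel = min(Albedo, IceMelt) - 1  [with Albedo=-6, IceMelt=2]  = -7; Flux = -Temp + 2·IceMelt + Albedo  [with Temp=4, IceMelt=2, Albedo=-6]  = -6; Uptake = max(Flux, SeaLevel) - 2  [with Flux=-6, SeaLevel=-7]  = -8.
Change = -3 − (-8) = 5.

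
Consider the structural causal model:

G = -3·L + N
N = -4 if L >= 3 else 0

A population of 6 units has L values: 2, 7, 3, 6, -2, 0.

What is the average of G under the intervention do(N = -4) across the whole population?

-12

Under do(N=-4), N's equation is replaced by N=-4 for every unit. Per-unit G: -10, -25, -13, -22, 2, -4. Mean = -12.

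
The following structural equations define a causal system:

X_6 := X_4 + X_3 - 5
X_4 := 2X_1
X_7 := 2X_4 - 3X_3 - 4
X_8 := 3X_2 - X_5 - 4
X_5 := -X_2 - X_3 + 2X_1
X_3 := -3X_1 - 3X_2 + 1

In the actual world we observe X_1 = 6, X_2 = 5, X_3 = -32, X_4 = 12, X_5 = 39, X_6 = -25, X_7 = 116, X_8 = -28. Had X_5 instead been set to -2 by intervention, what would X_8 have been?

13

do(X_5=-2) replaces the equation X_5 := -X_2 - X_3 + 2X_1 with the constant X_5 = -2.
X_8 = 3X_2 - X_5 - 4  [with X_2=5, X_5=-2]  = 13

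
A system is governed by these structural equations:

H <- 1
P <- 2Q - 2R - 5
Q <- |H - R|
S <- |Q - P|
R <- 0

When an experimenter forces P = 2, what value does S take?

Intervening sets P = 2 and removes its equation (P <- 2Q - 2R - 5).
Q = |H - R|  [with H=1, R=0]  = 1
S = |Q - P|  [with Q=1, P=2]  = 1

1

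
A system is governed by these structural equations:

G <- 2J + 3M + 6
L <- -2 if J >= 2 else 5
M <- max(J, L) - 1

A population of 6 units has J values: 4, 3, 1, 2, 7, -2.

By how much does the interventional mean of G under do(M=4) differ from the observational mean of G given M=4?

6

The intervention sets M=4 in all 6 units regardless of J. Recomputing G per unit gives 26, 24, 20, 22, 32, 14; average 23.
Conditioning on M=4 selects the 2 unit(s) with J ∈ {1, -2}. Their G values: 20, 14. Mean = 17.
Difference = 23 − 17 = 6.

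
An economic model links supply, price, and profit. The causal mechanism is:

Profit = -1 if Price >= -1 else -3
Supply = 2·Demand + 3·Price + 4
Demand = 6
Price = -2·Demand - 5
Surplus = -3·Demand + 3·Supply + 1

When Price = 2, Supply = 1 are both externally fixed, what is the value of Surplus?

-14

Under do(Price = 2, Supply = 1), each intervened variable's structural equation is replaced by its fixed value.
Surplus = -3·Demand + 3·Supply + 1  [with Demand=6, Supply=1]  = -14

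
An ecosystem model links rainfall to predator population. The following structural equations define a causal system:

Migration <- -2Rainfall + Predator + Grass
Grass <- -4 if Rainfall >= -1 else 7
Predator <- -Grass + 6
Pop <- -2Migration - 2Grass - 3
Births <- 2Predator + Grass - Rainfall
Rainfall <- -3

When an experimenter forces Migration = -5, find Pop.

-7

The intervention breaks the incoming arrows to Migration: Migration <- -2Rainfall + Predator + Grass no longer applies, and Migration = -5.
Grass = -4 if Rainfall >= -1 else 7  [with Rainfall=-3]  = 7
Pop = -2Migration - 2Grass - 3  [with Migration=-5, Grass=7]  = -7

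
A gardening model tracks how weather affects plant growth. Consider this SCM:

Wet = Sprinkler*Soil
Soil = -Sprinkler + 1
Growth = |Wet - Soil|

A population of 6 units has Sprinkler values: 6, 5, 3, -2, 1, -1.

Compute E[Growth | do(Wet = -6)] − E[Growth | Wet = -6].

-1.5

Under do(Wet=-6), Wet's equation is replaced by Wet=-6 for every unit. Per-unit Growth: 1, 2, 4, 9, 6, 8. Mean = 5.
Observing Wet=-6 restricts to units where Wet's equation naturally yields -6: Sprinkler ∈ {3, -2}. In that subpopulation Growth = 4, 9, mean 6.5.
Difference = 5 − 6.5 = -1.5.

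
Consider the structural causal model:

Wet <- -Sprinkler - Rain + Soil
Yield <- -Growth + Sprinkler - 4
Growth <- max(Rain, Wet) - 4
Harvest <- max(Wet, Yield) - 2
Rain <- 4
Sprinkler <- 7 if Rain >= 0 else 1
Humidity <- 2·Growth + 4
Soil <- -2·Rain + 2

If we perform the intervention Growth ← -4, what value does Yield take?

Under do(Growth=-4), the mechanism Growth <- max(Rain, Wet) - 4 is discarded; Growth is fixed at -4.
Sprinkler = 7 if Rain >= 0 else 1  [with Rain=4]  = 7
Yield = -Growth + Sprinkler - 4  [with Growth=-4, Sprinkler=7]  = 7

7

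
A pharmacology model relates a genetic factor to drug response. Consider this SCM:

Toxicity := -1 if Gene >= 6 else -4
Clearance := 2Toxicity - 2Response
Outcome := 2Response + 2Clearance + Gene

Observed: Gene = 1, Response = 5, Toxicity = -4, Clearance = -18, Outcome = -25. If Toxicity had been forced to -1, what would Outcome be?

do(Toxicity=-1) replaces the equation Toxicity := -1 if Gene >= 6 else -4 with the constant Toxicity = -1.
Clearance = 2Toxicity - 2Response  [with Toxicity=-1, Response=5]  = -12
Outcome = 2Response + 2Clearance + Gene  [with Response=5, Clearance=-12, Gene=1]  = -13

-13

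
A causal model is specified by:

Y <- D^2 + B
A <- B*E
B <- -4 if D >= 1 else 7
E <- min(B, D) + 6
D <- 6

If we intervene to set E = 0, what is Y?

32

do(E=0) replaces the equation E <- min(B, D) + 6 with the constant E = 0.
Y is not downstream of the intervention, so its value is determined by the original equations.
B = -4 if D >= 1 else 7  [with D=6]  = -4
Y = D^2 + B  [with D=6, B=-4]  = 32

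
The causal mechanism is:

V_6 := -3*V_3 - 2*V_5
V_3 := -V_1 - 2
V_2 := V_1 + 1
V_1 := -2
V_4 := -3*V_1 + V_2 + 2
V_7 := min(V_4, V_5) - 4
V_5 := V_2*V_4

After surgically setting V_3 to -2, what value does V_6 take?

20

The intervention breaks the incoming arrows to V_3: V_3 := -V_1 - 2 no longer applies, and V_3 = -2.
V_2 = V_1 + 1  [with V_1=-2]  = -1
V_4 = -3*V_1 + V_2 + 2  [with V_1=-2, V_2=-1]  = 7
V_5 = V_2*V_4  [with V_2=-1, V_4=7]  = -7
V_6 = -3*V_3 - 2*V_5  [with V_3=-2, V_5=-7]  = 20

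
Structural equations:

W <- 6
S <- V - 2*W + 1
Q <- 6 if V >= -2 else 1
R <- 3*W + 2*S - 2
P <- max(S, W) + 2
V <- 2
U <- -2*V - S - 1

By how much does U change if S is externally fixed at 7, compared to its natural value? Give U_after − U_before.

-16

The intervention breaks the incoming arrows to S: S <- V - 2*W + 1 no longer applies, and S = 7.
U = -2*V - S - 1  [with V=2, S=7]  = -12
Without intervention: S = V - 2*W + 1  [with V=2, W=6]  = -9; U = -2*V - S - 1  [with V=2, S=-9]  = 4.
Change = -12 − 4 = -16.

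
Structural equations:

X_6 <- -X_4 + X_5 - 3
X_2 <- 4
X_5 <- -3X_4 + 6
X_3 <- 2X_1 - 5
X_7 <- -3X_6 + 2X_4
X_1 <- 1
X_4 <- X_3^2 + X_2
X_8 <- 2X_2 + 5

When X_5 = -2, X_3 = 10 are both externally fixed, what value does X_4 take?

Under do(X_5 = -2, X_3 = 10), each intervened variable's structural equation is replaced by its fixed value.
X_4 = X_3^2 + X_2  [with X_3=10, X_2=4]  = 104

104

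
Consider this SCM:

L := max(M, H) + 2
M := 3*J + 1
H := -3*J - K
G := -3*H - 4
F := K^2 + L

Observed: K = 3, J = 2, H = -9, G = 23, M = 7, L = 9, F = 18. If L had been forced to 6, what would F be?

15

Intervening sets L = 6 and removes its equation (L := max(M, H) + 2).
F = K^2 + L  [with K=3, L=6]  = 15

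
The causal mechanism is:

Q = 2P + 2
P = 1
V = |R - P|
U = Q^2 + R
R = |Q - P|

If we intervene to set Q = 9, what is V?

7

do(Q=9) replaces the equation Q = 2P + 2 with the constant Q = 9.
R = |Q - P|  [with Q=9, P=1]  = 8
V = |R - P|  [with R=8, P=1]  = 7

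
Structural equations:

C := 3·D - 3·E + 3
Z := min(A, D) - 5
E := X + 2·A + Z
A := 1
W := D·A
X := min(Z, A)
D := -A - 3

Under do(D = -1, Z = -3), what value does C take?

Under do(D = -1, Z = -3), each intervened variable's structural equation is replaced by its fixed value.
X = min(Z, A)  [with Z=-3, A=1]  = -3
E = X + 2·A + Z  [with X=-3, A=1, Z=-3]  = -4
C = 3·D - 3·E + 3  [with D=-1, E=-4]  = 12

12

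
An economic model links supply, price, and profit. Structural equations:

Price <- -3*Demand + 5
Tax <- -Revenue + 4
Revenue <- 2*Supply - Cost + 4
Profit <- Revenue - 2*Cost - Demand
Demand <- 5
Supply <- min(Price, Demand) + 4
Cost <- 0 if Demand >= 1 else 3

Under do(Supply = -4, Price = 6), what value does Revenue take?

Setting Supply = -4, Price = 6 by intervention discards those variables' equations.
Cost = 0 if Demand >= 1 else 3  [with Demand=5]  = 0
Revenue = 2*Supply - Cost + 4  [with Supply=-4, Cost=0]  = -4

-4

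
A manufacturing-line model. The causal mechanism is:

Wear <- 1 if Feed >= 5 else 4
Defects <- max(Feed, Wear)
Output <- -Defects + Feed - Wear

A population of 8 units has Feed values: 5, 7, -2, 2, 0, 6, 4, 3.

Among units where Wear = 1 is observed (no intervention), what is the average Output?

-1

Conditioning on Wear=1 selects the 3 unit(s) with Feed ∈ {5, 7, 6}. Their Output values: -1, -1, -1. Mean = -1.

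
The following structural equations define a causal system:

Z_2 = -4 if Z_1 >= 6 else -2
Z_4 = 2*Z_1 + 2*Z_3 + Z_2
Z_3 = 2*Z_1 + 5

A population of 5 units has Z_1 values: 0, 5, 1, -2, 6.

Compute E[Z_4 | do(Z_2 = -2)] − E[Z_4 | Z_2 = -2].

do(Z_2=-2) breaks Z_2's dependence on Z_1. With Z_2=-2 fixed, Z_4 across the units is 8, 38, 14, -4, 44, mean 20.
E[Z_4|Z_2=-2] averages over only the 4 units with Z_2=-2 (Z_1 = 0, 5, 1, -2): Z_4 = 8, 38, 14, -4, mean 14.
Difference = 20 − 14 = 6.

6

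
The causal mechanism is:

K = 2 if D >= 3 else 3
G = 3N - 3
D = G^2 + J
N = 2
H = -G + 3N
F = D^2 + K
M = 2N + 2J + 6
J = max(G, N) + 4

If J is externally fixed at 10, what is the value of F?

The intervention breaks the incoming arrows to J: J = max(G, N) + 4 no longer applies, and J = 10.
G = 3N - 3  [with N=2]  = 3
D = G^2 + J  [with G=3, J=10]  = 19
K = 2 if D >= 3 else 3  [with D=19]  = 2
F = D^2 + K  [with D=19, K=2]  = 363

363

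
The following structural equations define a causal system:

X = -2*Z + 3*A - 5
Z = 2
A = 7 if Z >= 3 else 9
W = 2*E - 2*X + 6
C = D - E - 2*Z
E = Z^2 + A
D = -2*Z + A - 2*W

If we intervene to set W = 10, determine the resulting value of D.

-15

The intervention breaks the incoming arrows to W: W = 2*E - 2*X + 6 no longer applies, and W = 10.
A = 7 if Z >= 3 else 9  [with Z=2]  = 9
D = -2*Z + A - 2*W  [with Z=2, A=9, W=10]  = -15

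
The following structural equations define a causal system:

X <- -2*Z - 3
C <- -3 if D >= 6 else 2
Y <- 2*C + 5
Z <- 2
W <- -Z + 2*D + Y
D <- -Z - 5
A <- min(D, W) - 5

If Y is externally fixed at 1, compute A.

Under do(Y=1), the mechanism Y <- 2*C + 5 is discarded; Y is fixed at 1.
D = -Z - 5  [with Z=2]  = -7
W = -Z + 2*D + Y  [with Z=2, D=-7, Y=1]  = -15
A = min(D, W) - 5  [with D=-7, W=-15]  = -20

-20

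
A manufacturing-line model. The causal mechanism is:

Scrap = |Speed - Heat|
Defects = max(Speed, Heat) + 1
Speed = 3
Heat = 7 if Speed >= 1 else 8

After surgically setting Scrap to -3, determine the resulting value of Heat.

7

The intervention breaks the incoming arrows to Scrap: Scrap = |Speed - Heat| no longer applies, and Scrap = -3.
Since Heat is not a descendant of the intervened variable, it is unaffected.
Heat = 7 if Speed >= 1 else 8  [with Speed=3]  = 7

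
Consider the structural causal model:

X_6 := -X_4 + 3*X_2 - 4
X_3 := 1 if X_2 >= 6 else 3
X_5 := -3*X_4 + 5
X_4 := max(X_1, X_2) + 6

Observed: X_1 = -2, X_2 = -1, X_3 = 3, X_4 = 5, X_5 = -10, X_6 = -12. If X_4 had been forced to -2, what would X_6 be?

Under do(X_4=-2), the mechanism X_4 := max(X_1, X_2) + 6 is discarded; X_4 is fixed at -2.
X_6 = -X_4 + 3*X_2 - 4  [with X_4=-2, X_2=-1]  = -5

-5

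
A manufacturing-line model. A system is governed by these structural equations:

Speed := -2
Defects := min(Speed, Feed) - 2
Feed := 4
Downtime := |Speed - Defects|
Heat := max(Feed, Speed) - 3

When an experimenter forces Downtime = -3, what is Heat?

1

do(Downtime=-3) replaces the equation Downtime := |Speed - Defects| with the constant Downtime = -3.
Heat is not downstream of the intervention, so its value is determined by the original equations.
Heat = max(Feed, Speed) - 3  [with Feed=4, Speed=-2]  = 1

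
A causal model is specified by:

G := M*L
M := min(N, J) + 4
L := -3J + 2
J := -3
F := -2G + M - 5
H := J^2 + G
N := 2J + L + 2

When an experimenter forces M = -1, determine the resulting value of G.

Intervening sets M = -1 and removes its equation (M := min(N, J) + 4).
L = -3J + 2  [with J=-3]  = 11
G = M*L  [with M=-1, L=11]  = -11

-11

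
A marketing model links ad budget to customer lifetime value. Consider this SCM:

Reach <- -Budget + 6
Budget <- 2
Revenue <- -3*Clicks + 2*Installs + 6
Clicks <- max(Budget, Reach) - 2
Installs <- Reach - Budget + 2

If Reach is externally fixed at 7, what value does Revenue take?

5

do(Reach=7) replaces the equation Reach <- -Budget + 6 with the constant Reach = 7.
Clicks = max(Budget, Reach) - 2  [with Budget=2, Reach=7]  = 5
Installs = Reach - Budget + 2  [with Reach=7, Budget=2]  = 7
Revenue = -3*Clicks + 2*Installs + 6  [with Clicks=5, Installs=7]  = 5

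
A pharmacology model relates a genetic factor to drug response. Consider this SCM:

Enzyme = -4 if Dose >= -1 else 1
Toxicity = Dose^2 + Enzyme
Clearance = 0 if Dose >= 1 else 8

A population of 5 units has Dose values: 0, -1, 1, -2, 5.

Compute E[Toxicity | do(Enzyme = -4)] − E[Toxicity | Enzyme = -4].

Every unit gets Enzyme=-4 under the intervention. Toxicity values become -4, -3, -3, 0, 21; E[Toxicity|do(Enzyme=-4)] = 2.2.
E[Toxicity|Enzyme=-4] averages over only the 4 units with Enzyme=-4 (Dose = 0, -1, 1, 5): Toxicity = -4, -3, -3, 21, mean 2.75.
Difference = 2.2 − 2.75 = -0.55.

-0.55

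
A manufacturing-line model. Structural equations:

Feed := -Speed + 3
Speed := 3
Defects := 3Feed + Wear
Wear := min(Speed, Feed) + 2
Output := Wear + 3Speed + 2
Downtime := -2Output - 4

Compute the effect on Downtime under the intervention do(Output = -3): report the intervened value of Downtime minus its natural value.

The intervention breaks the incoming arrows to Output: Output := Wear + 3Speed + 2 no longer applies, and Output = -3.
Downtime = -2Output - 4  [with Output=-3]  = 2
Without intervention: Feed = -Speed + 3  [with Speed=3]  = 0; Wear = min(Speed, Feed) + 2  [with Speed=3, Feed=0]  = 2; Output = Wear + 3Speed + 2  [with Wear=2, Speed=3]  = 13; Downtime = -2Output - 4  [with Output=13]  = -30.
Change = 2 − (-30) = 32.

32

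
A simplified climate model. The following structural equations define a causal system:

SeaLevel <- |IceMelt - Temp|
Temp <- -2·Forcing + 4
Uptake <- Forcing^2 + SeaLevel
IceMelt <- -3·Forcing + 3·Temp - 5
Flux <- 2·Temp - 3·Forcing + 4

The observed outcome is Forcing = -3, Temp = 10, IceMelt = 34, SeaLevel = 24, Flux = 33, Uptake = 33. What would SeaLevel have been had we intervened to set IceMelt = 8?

2

The intervention breaks the incoming arrows to IceMelt: IceMelt <- -3·Forcing + 3·Temp - 5 no longer applies, and IceMelt = 8.
Temp = -2·Forcing + 4  [with Forcing=-3]  = 10
SeaLevel = |IceMelt - Temp|  [with IceMelt=8, Temp=10]  = 2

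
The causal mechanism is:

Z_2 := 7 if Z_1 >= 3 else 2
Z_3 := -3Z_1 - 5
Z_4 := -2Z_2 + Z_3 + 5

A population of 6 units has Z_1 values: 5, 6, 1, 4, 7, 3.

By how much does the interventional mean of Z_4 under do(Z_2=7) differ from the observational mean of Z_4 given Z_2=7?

2

do(Z_2=7) breaks Z_2's dependence on Z_1. With Z_2=7 fixed, Z_4 across the units is -29, -32, -17, -26, -35, -23, mean -27.
Conditioning on Z_2=7 selects the 5 unit(s) with Z_1 ∈ {5, 6, 4, 7, 3}. Their Z_4 values: -29, -32, -26, -35, -23. Mean = -29.
Difference = -27 − (-29) = 2.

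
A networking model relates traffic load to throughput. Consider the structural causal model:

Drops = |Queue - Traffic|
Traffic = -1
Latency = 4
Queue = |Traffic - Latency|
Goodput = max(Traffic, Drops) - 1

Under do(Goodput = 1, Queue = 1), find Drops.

2

Under do(Goodput = 1, Queue = 1), each intervened variable's structural equation is replaced by its fixed value.
Drops = |Queue - Traffic|  [with Queue=1, Traffic=-1]  = 2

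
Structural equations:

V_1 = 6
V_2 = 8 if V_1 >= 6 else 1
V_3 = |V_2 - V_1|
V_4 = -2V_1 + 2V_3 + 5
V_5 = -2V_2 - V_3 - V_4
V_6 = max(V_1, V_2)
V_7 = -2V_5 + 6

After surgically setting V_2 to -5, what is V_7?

38

Under do(V_2=-5), the mechanism V_2 = 8 if V_1 >= 6 else 1 is discarded; V_2 is fixed at -5.
V_3 = |V_2 - V_1|  [with V_2=-5, V_1=6]  = 11
V_4 = -2V_1 + 2V_3 + 5  [with V_1=6, V_3=11]  = 15
V_5 = -2V_2 - V_3 - V_4  [with V_2=-5, V_3=11, V_4=15]  = -16
V_7 = -2V_5 + 6  [with V_5=-16]  = 38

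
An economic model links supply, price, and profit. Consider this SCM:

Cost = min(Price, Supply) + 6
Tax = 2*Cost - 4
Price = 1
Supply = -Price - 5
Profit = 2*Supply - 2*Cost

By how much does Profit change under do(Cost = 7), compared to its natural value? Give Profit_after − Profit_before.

-14

do(Cost=7) replaces the equation Cost = min(Price, Supply) + 6 with the constant Cost = 7.
Supply = -Price - 5  [with Price=1]  = -6
Profit = 2*Supply - 2*Cost  [with Supply=-6, Cost=7]  = -26
Without intervention: Supply = -Price - 5  [with Price=1]  = -6; Cost = min(Price, Supply) + 6  [with Price=1, Supply=-6]  = 0; Profit = 2*Supply - 2*Cost  [with Supply=-6, Cost=0]  = -12.
Change = -26 − (-12) = -14.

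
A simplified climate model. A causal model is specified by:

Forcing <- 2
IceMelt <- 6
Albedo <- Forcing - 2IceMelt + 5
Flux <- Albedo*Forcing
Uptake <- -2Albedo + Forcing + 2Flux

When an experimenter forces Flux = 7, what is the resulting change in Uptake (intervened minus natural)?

Intervening sets Flux = 7 and removes its equation (Flux <- Albedo*Forcing).
Albedo = Forcing - 2IceMelt + 5  [with Forcing=2, IceMelt=6]  = -5
Uptake = -2Albedo + Forcing + 2Flux  [with Albedo=-5, Forcing=2, Flux=7]  = 26
Without intervention: Albedo = Forcing - 2IceMelt + 5  [with Forcing=2, IceMelt=6]  = -5; Flux = Albedo*Forcing  [with Albedo=-5, Forcing=2]  = -10; Uptake = -2Albedo + Forcing + 2Flux  [with Albedo=-5, Forcing=2, Flux=-10]  = -8.
Change = 26 − (-8) = 34.

34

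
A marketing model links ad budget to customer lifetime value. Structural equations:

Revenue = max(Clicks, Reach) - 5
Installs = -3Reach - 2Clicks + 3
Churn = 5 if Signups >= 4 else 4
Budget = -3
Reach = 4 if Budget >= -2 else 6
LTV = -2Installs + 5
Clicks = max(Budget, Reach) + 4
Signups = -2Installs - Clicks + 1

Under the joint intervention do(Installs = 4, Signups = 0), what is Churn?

4

The joint intervention fixes Installs = 4, Signups = 0, removing each variable's own equation.
Churn = 5 if Signups >= 4 else 4  [with Signups=0]  = 4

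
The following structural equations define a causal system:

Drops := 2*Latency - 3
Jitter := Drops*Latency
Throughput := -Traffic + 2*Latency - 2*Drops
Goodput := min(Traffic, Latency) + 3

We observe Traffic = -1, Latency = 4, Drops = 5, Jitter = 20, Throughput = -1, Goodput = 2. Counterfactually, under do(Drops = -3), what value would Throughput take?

do(Drops=-3) replaces the equation Drops := 2*Latency - 3 with the constant Drops = -3.
Throughput = -Traffic + 2*Latency - 2*Drops  [with Traffic=-1, Latency=4, Drops=-3]  = 15

15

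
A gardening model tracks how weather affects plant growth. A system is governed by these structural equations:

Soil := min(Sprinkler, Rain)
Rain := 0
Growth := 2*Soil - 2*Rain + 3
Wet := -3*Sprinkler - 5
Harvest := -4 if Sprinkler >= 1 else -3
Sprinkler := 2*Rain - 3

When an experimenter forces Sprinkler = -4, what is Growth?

do(Sprinkler=-4) replaces the equation Sprinkler := 2*Rain - 3 with the constant Sprinkler = -4.
Soil = min(Sprinkler, Rain)  [with Sprinkler=-4, Rain=0]  = -4
Growth = 2*Soil - 2*Rain + 3  [with Soil=-4, Rain=0]  = -5

-5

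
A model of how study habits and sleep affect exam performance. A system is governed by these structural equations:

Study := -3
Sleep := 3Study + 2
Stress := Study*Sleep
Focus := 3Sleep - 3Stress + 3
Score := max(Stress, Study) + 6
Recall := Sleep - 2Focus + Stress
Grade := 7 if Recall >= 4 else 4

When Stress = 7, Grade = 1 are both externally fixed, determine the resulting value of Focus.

The joint intervention fixes Stress = 7, Grade = 1, removing each variable's own equation.
Sleep = 3Study + 2  [with Study=-3]  = -7
Focus = 3Sleep - 3Stress + 3  [with Sleep=-7, Stress=7]  = -39

-39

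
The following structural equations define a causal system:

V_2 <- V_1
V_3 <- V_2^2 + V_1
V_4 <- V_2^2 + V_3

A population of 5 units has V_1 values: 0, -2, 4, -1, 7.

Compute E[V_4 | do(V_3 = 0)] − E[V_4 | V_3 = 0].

13.5

The intervention sets V_3=0 in all 5 units regardless of V_1. Recomputing V_4 per unit gives 0, 4, 16, 1, 49; average 14.
Conditioning on V_3=0 selects the 2 unit(s) with V_1 ∈ {0, -1}. Their V_4 values: 0, 1. Mean = 0.5.
Difference = 14 − 0.5 = 13.5.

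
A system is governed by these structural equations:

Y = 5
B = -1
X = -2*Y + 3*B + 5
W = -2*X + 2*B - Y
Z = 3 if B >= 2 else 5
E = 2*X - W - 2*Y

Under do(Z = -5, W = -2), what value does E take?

-24

Setting Z = -5, W = -2 by intervention discards those variables' equations.
X = -2*Y + 3*B + 5  [with Y=5, B=-1]  = -8
E = 2*X - W - 2*Y  [with X=-8, W=-2, Y=5]  = -24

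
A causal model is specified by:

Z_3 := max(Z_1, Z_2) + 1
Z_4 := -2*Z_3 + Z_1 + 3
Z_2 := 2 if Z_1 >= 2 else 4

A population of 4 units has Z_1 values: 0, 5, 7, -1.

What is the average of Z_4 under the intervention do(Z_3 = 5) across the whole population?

-4.25

Under do(Z_3=5), Z_3's equation is replaced by Z_3=5 for every unit. Per-unit Z_4: -7, -2, 0, -8. Mean = -4.25.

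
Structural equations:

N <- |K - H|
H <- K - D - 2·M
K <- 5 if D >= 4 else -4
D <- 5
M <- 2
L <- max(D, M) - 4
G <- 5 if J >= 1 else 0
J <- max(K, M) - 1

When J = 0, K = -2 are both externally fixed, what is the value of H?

-11

The joint intervention fixes J = 0, K = -2, removing each variable's own equation.
H = K - D - 2·M  [with K=-2, D=5, M=2]  = -11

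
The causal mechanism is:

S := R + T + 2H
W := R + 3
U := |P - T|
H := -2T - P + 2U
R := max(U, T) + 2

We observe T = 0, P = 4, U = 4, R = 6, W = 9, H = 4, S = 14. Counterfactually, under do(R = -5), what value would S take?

3

The intervention breaks the incoming arrows to R: R := max(U, T) + 2 no longer applies, and R = -5.
U = |P - T|  [with P=4, T=0]  = 4
H = -2T - P + 2U  [with T=0, P=4, U=4]  = 4
S = R + T + 2H  [with R=-5, T=0, H=4]  = 3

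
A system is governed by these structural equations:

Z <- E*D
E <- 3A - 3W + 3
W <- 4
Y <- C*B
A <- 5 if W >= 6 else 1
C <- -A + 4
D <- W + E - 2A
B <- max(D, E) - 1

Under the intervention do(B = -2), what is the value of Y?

do(B=-2) replaces the equation B <- max(D, E) - 1 with the constant B = -2.
A = 5 if W >= 6 else 1  [with W=4]  = 1
C = -A + 4  [with A=1]  = 3
Y = C*B  [with C=3, B=-2]  = -6

-6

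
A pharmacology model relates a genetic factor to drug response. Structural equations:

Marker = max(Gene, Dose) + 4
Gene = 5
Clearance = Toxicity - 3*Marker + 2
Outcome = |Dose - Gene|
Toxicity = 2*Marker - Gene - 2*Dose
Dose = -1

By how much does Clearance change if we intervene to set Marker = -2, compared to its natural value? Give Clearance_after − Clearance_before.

do(Marker=-2) replaces the equation Marker = max(Gene, Dose) + 4 with the constant Marker = -2.
Toxicity = 2*Marker - Gene - 2*Dose  [with Marker=-2, Gene=5, Dose=-1]  = -7
Clearance = Toxicity - 3*Marker + 2  [with Toxicity=-7, Marker=-2]  = 1
Without intervention: Marker = max(Gene, Dose) + 4  [with Gene=5, Dose=-1]  = 9; Toxicity = 2*Marker - Gene - 2*Dose  [with Marker=9, Gene=5, Dose=-1]  = 15; Clearance = Toxicity - 3*Marker + 2  [with Toxicity=15, Marker=9]  = -10.
Change = 1 − (-10) = 11.

11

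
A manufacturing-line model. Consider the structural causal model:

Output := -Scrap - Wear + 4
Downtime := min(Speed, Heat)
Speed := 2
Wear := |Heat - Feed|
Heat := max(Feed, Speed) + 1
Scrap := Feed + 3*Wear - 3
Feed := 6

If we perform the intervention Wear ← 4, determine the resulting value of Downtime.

The intervention breaks the incoming arrows to Wear: Wear := |Heat - Feed| no longer applies, and Wear = 4.
No directed path runs from Wear to Downtime, so Downtime keeps its natural value.
Heat = max(Feed, Speed) + 1  [with Feed=6, Speed=2]  = 7
Downtime = min(Speed, Heat)  [with Speed=2, Heat=7]  = 2

2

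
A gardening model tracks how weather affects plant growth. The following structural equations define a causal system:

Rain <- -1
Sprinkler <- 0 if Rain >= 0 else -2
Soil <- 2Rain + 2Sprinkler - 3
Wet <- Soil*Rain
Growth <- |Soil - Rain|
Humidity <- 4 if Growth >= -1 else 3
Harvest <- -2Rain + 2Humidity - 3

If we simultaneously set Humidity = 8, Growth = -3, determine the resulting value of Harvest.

15

Setting Humidity = 8, Growth = -3 by intervention discards those variables' equations.
Harvest = -2Rain + 2Humidity - 3  [with Rain=-1, Humidity=8]  = 15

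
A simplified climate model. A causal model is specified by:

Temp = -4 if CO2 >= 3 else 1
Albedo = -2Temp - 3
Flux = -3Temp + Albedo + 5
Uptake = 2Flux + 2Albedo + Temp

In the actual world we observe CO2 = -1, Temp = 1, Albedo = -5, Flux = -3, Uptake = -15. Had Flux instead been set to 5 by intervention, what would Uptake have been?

Intervening sets Flux = 5 and removes its equation (Flux = -3Temp + Albedo + 5).
Temp = -4 if CO2 >= 3 else 1  [with CO2=-1]  = 1
Albedo = -2Temp - 3  [with Temp=1]  = -5
Uptake = 2Flux + 2Albedo + Temp  [with Flux=5, Albedo=-5, Temp=1]  = 1

1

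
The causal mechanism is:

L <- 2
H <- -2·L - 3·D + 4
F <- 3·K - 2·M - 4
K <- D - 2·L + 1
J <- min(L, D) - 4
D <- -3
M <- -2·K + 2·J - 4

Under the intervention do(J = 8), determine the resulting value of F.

The intervention breaks the incoming arrows to J: J <- min(L, D) - 4 no longer applies, and J = 8.
K = D - 2·L + 1  [with D=-3, L=2]  = -6
M = -2·K + 2·J - 4  [with K=-6, J=8]  = 24
F = 3·K - 2·M - 4  [with K=-6, M=24]  = -70

-70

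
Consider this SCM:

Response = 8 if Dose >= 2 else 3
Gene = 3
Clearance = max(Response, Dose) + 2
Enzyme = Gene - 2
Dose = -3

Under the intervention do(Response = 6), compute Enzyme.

1

Under do(Response=6), the mechanism Response = 8 if Dose >= 2 else 3 is discarded; Response is fixed at 6.
Since Enzyme is not a descendant of the intervened variable, it is unaffected.
Enzyme = Gene - 2  [with Gene=3]  = 1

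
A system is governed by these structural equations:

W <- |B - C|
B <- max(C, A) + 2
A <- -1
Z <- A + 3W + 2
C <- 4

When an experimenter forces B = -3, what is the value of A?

Under do(B=-3), the mechanism B <- max(C, A) + 2 is discarded; B is fixed at -3.
Since A is not a descendant of the intervened variable, it is unaffected.

-1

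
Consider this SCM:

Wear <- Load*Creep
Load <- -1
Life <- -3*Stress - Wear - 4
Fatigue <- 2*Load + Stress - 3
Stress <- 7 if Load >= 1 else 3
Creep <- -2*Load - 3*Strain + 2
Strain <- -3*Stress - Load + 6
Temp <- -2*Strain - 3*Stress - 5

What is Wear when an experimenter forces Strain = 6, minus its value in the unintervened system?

The intervention breaks the incoming arrows to Strain: Strain <- -3*Stress - Load + 6 no longer applies, and Strain = 6.
Creep = -2*Load - 3*Strain + 2  [with Load=-1, Strain=6]  = -14
Wear = Load*Creep  [with Load=-1, Creep=-14]  = 14
Without intervention: Stress = 7 if Load >= 1 else 3  [with Load=-1]  = 3; Strain = -3*Stress - Load + 6  [with Stress=3, Load=-1]  = -2; Creep = -2*Load - 3*Strain + 2  [with Load=-1, Strain=-2]  = 10; Wear = Load*Creep  [with Load=-1, Creep=10]  = -10.
Change = 14 − (-10) = 24.

24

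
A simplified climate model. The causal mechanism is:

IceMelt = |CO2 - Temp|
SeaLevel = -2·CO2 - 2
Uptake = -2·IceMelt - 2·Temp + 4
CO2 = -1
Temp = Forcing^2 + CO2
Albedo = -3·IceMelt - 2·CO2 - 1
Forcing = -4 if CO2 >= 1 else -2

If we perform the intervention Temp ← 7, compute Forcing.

Under do(Temp=7), the mechanism Temp = Forcing^2 + CO2 is discarded; Temp is fixed at 7.
Since Forcing is not a descendant of the intervened variable, it is unaffected.
Forcing = -4 if CO2 >= 1 else -2  [with CO2=-1]  = -2

-2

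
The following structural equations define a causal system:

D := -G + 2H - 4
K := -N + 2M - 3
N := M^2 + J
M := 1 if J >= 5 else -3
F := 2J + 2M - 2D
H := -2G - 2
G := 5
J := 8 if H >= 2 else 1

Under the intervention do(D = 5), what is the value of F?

Under do(D=5), the mechanism D := -G + 2H - 4 is discarded; D is fixed at 5.
H = -2G - 2  [with G=5]  = -12
J = 8 if H >= 2 else 1  [with H=-12]  = 1
M = 1 if J >= 5 else -3  [with J=1]  = -3
F = 2J + 2M - 2D  [with J=1, M=-3, D=5]  = -14

-14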